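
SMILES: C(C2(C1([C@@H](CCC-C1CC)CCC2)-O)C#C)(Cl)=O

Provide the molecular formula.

Heavy atoms from the SMILES: 15 C, 1 Cl, 2 O.
Implicit hydrogens by atom environment:
  7 × C: 2 H each → 14
  4 × C: no H
  3 × C: 1 H each → 3
  1 × C: 3 H
  1 × Cl: no H
  1 × O: 1 H
  1 × O: no H
  Total hydrogens = 21.
Molecular formula: C15H21ClO2

C15H21ClO2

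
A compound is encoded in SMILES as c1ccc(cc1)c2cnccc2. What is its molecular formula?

C11H9N

Heavy atoms from the SMILES: 11 C, 1 N.
Implicit hydrogens by atom environment:
  9 × C (aromatic): 1 H each → 9
  2 × C (aromatic): no H
  1 × N (aromatic): no H
  Total hydrogens = 9.
Molecular formula: C11H9N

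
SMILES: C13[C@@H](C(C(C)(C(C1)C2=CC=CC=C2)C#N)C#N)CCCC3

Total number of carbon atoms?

The symbol for carbon appears 19 times in the SMILES.

19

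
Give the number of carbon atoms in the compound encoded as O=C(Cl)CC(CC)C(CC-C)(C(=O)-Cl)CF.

The symbol for carbon appears 11 times in the SMILES. (Cl is a single chlorine, not C + l.)

11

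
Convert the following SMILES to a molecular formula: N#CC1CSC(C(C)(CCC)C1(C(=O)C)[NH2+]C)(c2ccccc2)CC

Heavy atoms from the SMILES: 21 C, 2 N, 1 O, 1 S.
Implicit hydrogens by atom environment:
  5 × C: 3 H each → 15
  5 × C (aromatic): 1 H each → 5
  5 × C: no H
  4 × C: 2 H each → 8
  1 × C: 1 H
  1 × C (aromatic): no H
  1 × N (charge +1): 2 H
  1 × N: no H
  1 × O: no H
  1 × S: no H
  Total hydrogens = 31.
Net charge +1.
Molecular formula: C21H31N2OS+

C21H31N2OS+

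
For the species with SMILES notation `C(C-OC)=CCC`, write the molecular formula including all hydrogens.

C6H12O

Heavy atoms from the SMILES: 6 C, 1 O.
Implicit hydrogens by atom environment:
  2 × C: 3 H each → 6
  2 × C: 2 H each → 4
  2 × C: 1 H each → 2
  1 × O: no H
  Total hydrogens = 12.
Molecular formula: C6H12O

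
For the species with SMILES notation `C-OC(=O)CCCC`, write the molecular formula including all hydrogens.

Heavy atoms from the SMILES: 6 C, 2 O.
Implicit hydrogens by atom environment:
  3 × C: 2 H each → 6
  2 × C: 3 H each → 6
  2 × O: no H
  1 × C: no H
  Total hydrogens = 12.
Molecular formula: C6H12O2

C6H12O2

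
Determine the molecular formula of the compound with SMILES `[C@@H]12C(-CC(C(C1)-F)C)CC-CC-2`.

Heavy atoms from the SMILES: 11 C, 1 F.
Implicit hydrogens by atom environment:
  6 × C: 2 H each → 12
  4 × C: 1 H each → 4
  1 × C: 3 H
  1 × F: no H
  Total hydrogens = 19.
Molecular formula: C11H19F

C11H19F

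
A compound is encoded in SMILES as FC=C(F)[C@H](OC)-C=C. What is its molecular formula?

Heavy atoms from the SMILES: 6 C, 2 F, 1 O.
Implicit hydrogens by atom environment:
  3 × C: 1 H each → 3
  2 × F: no H
  1 × C: 3 H
  1 × C: 2 H
  1 × C: no H
  1 × O: no H
  Total hydrogens = 8.
Molecular formula: C6H8F2O

C6H8F2O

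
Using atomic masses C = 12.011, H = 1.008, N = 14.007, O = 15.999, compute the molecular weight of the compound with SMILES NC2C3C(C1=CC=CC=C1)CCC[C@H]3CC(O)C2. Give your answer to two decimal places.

Molecular formula: C16H23NO.
M = 16×12.011 + 23×1.008 + 1×14.007 + 1×15.999 = 245.37 g/mol.

245.37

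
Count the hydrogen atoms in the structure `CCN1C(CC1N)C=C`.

Hydrogens are implicit in SMILES; fill each atom to its normal valence:
  3 × C: 2 H each → 6
  3 × C: 1 H each → 3
  1 × C: 3 H
  1 × N: 2 H
  1 × N: no H
  Total hydrogens = 14.

14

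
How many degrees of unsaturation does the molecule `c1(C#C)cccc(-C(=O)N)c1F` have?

7

Molecular formula from the SMILES: C9H6FNO.
DoU = (2C + 2 + N − H − X)/2 = (2·9 + 2 + 1 − 6 − 1)/2 = 14/2 = 7.
(Structurally: 1 ring(s) + 6 π bond(s) = 7.)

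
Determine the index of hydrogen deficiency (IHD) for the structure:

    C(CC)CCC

Molecular formula from the SMILES: C6H14.
DoU = (2C + 2 + N − H − X)/2 = (2·6 + 2 + 0 − 14 − 0)/2 = 0/2 = 0.
(Structurally: 0 ring(s) + 0 π bond(s) = 0.)

0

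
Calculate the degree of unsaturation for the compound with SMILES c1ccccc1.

4

Molecular formula from the SMILES: C6H6.
DoU = (2C + 2 + N − H − X)/2 = (2·6 + 2 + 0 − 6 − 0)/2 = 8/2 = 4.
(Structurally: 1 ring(s) + 3 π bond(s) = 4.)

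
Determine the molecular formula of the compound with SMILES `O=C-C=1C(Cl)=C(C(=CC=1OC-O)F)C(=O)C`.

C10H8ClFO4

Heavy atoms from the SMILES: 10 C, 1 Cl, 1 F, 4 O.
Implicit hydrogens by atom environment:
  5 × C (aromatic): no H
  3 × O: no H
  1 × C: 3 H
  1 × C: 2 H
  1 × C (aromatic): 1 H
  1 × C: 1 H
  1 × C: no H
  1 × Cl: no H
  1 × F: no H
  1 × O: 1 H
  Total hydrogens = 8.
Molecular formula: C10H8ClFO4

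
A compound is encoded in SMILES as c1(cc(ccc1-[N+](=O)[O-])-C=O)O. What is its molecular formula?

Heavy atoms from the SMILES: 7 C, 1 N, 4 O.
Implicit hydrogens by atom environment:
  3 × C (aromatic): 1 H each → 3
  3 × C (aromatic): no H
  2 × O: no H
  1 × C: 1 H
  1 × N (charge +1): no H
  1 × O: 1 H
  1 × O (charge -1): no H
  Total hydrogens = 5.
Molecular formula: C7H5NO4

C7H5NO4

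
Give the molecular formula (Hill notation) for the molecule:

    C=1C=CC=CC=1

C6H6

Heavy atoms from the SMILES: 6 C.
Implicit hydrogens by atom environment:
  6 × C (aromatic): 1 H each → 6
  Total hydrogens = 6.
Molecular formula: C6H6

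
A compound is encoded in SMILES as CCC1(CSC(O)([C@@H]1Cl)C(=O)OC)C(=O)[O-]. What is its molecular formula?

Heavy atoms from the SMILES: 9 C, 1 Cl, 5 O, 1 S.
Implicit hydrogens by atom environment:
  4 × C: no H
  3 × O: no H
  2 × C: 3 H each → 6
  2 × C: 2 H each → 4
  1 × C: 1 H
  1 × Cl: no H
  1 × O: 1 H
  1 × O (charge -1): no H
  1 × S: no H
  Total hydrogens = 12.
Net charge -1.
Molecular formula: C9H12ClO5S-

C9H12ClO5S-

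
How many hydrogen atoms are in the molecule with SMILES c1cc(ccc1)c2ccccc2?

10

Hydrogens are implicit in SMILES; fill each atom to its normal valence:
  10 × C (aromatic): 1 H each → 10
  2 × C (aromatic): no H
  Total hydrogens = 10.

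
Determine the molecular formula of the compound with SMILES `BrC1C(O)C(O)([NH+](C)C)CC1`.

C7H15BrNO2+

Heavy atoms from the SMILES: 1 Br, 7 C, 1 N, 2 O.
Implicit hydrogens by atom environment:
  2 × C: 3 H each → 6
  2 × C: 2 H each → 4
  2 × C: 1 H each → 2
  2 × O: 1 H each → 2
  1 × Br: no H
  1 × C: no H
  1 × N (charge +1): 1 H
  Total hydrogens = 15.
Net charge +1.
Molecular formula: C7H15BrNO2+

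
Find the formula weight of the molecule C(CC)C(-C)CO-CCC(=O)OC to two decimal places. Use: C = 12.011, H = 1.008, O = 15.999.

Molecular formula: C10H20O3.
M = 10×12.011 + 20×1.008 + 3×15.999 = 188.27 g/mol.

188.27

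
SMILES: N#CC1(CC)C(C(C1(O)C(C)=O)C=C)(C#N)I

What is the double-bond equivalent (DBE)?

7

Molecular formula from the SMILES: C12H13IN2O2.
DoU = (2C + 2 + N − H − X)/2 = (2·12 + 2 + 2 − 13 − 1)/2 = 14/2 = 7.
(Structurally: 1 ring(s) + 6 π bond(s) = 7.)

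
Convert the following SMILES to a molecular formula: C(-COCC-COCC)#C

C8H14O2

Heavy atoms from the SMILES: 8 C, 2 O.
Implicit hydrogens by atom environment:
  5 × C: 2 H each → 10
  2 × O: no H
  1 × C: 3 H
  1 × C: 1 H
  1 × C: no H
  Total hydrogens = 14.
Molecular formula: C8H14O2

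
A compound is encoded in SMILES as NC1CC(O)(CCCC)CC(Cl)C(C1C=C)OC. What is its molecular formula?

Heavy atoms from the SMILES: 14 C, 1 Cl, 1 N, 2 O.
Implicit hydrogens by atom environment:
  6 × C: 2 H each → 12
  5 × C: 1 H each → 5
  2 × C: 3 H each → 6
  1 × C: no H
  1 × Cl: no H
  1 × N: 2 H
  1 × O: 1 H
  1 × O: no H
  Total hydrogens = 26.
Molecular formula: C14H26ClNO2

C14H26ClNO2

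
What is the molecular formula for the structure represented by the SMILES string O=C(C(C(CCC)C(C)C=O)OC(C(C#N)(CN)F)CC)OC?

C16H27FN2O4

Heavy atoms from the SMILES: 16 C, 1 F, 2 N, 4 O.
Implicit hydrogens by atom environment:
  5 × C: 1 H each → 5
  4 × C: 3 H each → 12
  4 × C: 2 H each → 8
  4 × O: no H
  3 × C: no H
  1 × F: no H
  1 × N: 2 H
  1 × N: no H
  Total hydrogens = 27.
Molecular formula: C16H27FN2O4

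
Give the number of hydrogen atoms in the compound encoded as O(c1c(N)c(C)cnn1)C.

9

Hydrogens are implicit in SMILES; fill each atom to its normal valence:
  3 × C (aromatic): no H
  2 × C: 3 H each → 6
  2 × N (aromatic): no H
  1 × C (aromatic): 1 H
  1 × N: 2 H
  1 × O: no H
  Total hydrogens = 9.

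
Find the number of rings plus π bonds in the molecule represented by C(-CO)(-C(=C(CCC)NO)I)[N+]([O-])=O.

2

Molecular formula from the SMILES: C7H13IN2O4.
DoU = (2C + 2 + N − H − X)/2 = (2·7 + 2 + 2 − 13 − 1)/2 = 4/2 = 2.
(Structurally: 0 ring(s) + 2 π bond(s) = 2.)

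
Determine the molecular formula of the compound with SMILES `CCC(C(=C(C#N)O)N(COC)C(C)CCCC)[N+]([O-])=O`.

Heavy atoms from the SMILES: 14 C, 3 N, 4 O.
Implicit hydrogens by atom environment:
  5 × C: 2 H each → 10
  4 × C: 3 H each → 12
  3 × C: no H
  2 × C: 1 H each → 2
  2 × N: no H
  2 × O: no H
  1 × N (charge +1): no H
  1 × O: 1 H
  1 × O (charge -1): no H
  Total hydrogens = 25.
Molecular formula: C14H25N3O4

C14H25N3O4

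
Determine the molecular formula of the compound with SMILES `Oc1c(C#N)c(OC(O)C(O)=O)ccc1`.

Heavy atoms from the SMILES: 9 C, 1 N, 5 O.
Implicit hydrogens by atom environment:
  3 × C (aromatic): 1 H each → 3
  3 × C (aromatic): no H
  3 × O: 1 H each → 3
  2 × C: no H
  2 × O: no H
  1 × C: 1 H
  1 × N: no H
  Total hydrogens = 7.
Molecular formula: C9H7NO5

C9H7NO5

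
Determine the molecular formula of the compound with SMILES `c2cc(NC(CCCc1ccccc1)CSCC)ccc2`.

Heavy atoms from the SMILES: 19 C, 1 N, 1 S.
Implicit hydrogens by atom environment:
  10 × C (aromatic): 1 H each → 10
  5 × C: 2 H each → 10
  2 × C (aromatic): no H
  1 × C: 3 H
  1 × C: 1 H
  1 × N: 1 H
  1 × S: no H
  Total hydrogens = 25.
Molecular formula: C19H25NS

C19H25NS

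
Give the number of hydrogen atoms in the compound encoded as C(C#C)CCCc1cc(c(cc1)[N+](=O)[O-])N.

14

Hydrogens are implicit in SMILES; fill each atom to its normal valence:
  4 × C: 2 H each → 8
  3 × C (aromatic): 1 H each → 3
  3 × C (aromatic): no H
  1 × C: 1 H
  1 × C: no H
  1 × N: 2 H
  1 × N (charge +1): no H
  1 × O: no H
  1 × O (charge -1): no H
  Total hydrogens = 14.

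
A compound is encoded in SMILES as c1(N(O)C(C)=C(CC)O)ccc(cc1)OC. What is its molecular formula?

Heavy atoms from the SMILES: 12 C, 1 N, 3 O.
Implicit hydrogens by atom environment:
  4 × C (aromatic): 1 H each → 4
  3 × C: 3 H each → 9
  2 × C: no H
  2 × C (aromatic): no H
  2 × O: 1 H each → 2
  1 × C: 2 H
  1 × N: no H
  1 × O: no H
  Total hydrogens = 17.
Molecular formula: C12H17NO3

C12H17NO3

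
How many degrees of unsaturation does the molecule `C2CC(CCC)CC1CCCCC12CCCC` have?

2

Molecular formula from the SMILES: C17H32.
DoU = (2C + 2 + N − H − X)/2 = (2·17 + 2 + 0 − 32 − 0)/2 = 4/2 = 2.
(Structurally: 2 ring(s) + 0 π bond(s) = 2.)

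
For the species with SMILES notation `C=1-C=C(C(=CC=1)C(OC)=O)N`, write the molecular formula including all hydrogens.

Heavy atoms from the SMILES: 8 C, 1 N, 2 O.
Implicit hydrogens by atom environment:
  4 × C (aromatic): 1 H each → 4
  2 × C (aromatic): no H
  2 × O: no H
  1 × C: 3 H
  1 × C: no H
  1 × N: 2 H
  Total hydrogens = 9.
Molecular formula: C8H9NO2

C8H9NO2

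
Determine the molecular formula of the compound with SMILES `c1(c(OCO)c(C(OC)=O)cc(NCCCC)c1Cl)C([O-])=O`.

C14H17ClNO6-

Heavy atoms from the SMILES: 14 C, 1 Cl, 1 N, 6 O.
Implicit hydrogens by atom environment:
  5 × C (aromatic): no H
  4 × C: 2 H each → 8
  4 × O: no H
  2 × C: 3 H each → 6
  2 × C: no H
  1 × C (aromatic): 1 H
  1 × Cl: no H
  1 × N: 1 H
  1 × O: 1 H
  1 × O (charge -1): no H
  Total hydrogens = 17.
Net charge -1.
Molecular formula: C14H17ClNO6-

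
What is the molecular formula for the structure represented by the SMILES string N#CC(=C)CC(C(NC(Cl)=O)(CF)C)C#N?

C10H11ClFN3O

Heavy atoms from the SMILES: 10 C, 1 Cl, 1 F, 3 N, 1 O.
Implicit hydrogens by atom environment:
  5 × C: no H
  3 × C: 2 H each → 6
  2 × N: no H
  1 × C: 3 H
  1 × C: 1 H
  1 × Cl: no H
  1 × F: no H
  1 × N: 1 H
  1 × O: no H
  Total hydrogens = 11.
Molecular formula: C10H11ClFN3O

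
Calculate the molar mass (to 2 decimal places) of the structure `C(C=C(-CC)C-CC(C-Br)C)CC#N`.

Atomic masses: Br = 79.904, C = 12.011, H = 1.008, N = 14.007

258.20

Molecular formula: C12H20BrN.
M = 1×79.904 + 12×12.011 + 20×1.008 + 1×14.007 = 258.20 g/mol.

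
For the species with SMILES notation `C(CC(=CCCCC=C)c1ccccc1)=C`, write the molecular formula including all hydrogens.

Heavy atoms from the SMILES: 16 C.
Implicit hydrogens by atom environment:
  6 × C: 2 H each → 12
  5 × C (aromatic): 1 H each → 5
  3 × C: 1 H each → 3
  1 × C: no H
  1 × C (aromatic): no H
  Total hydrogens = 20.
Molecular formula: C16H20

C16H20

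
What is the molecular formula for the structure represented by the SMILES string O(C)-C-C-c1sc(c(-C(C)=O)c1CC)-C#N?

C12H15NO2S

Heavy atoms from the SMILES: 12 C, 1 N, 2 O, 1 S.
Implicit hydrogens by atom environment:
  4 × C (aromatic): no H
  3 × C: 3 H each → 9
  3 × C: 2 H each → 6
  2 × C: no H
  2 × O: no H
  1 × N: no H
  1 × S (aromatic): no H
  Total hydrogens = 15.
Molecular formula: C12H15NO2S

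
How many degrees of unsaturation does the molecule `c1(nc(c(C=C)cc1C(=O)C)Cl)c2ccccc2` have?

10

Molecular formula from the SMILES: C15H12ClNO.
DoU = (2C + 2 + N − H − X)/2 = (2·15 + 2 + 1 − 12 − 1)/2 = 20/2 = 10.
(Structurally: 2 ring(s) + 8 π bond(s) = 10.)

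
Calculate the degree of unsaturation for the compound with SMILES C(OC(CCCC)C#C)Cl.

Molecular formula from the SMILES: C8H13ClO.
DoU = (2C + 2 + N − H − X)/2 = (2·8 + 2 + 0 − 13 − 1)/2 = 4/2 = 2.
(Structurally: 0 ring(s) + 2 π bond(s) = 2.)

2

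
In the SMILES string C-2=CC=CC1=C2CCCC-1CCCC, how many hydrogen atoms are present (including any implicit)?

Hydrogens are implicit in SMILES; fill each atom to its normal valence:
  6 × C: 2 H each → 12
  4 × C (aromatic): 1 H each → 4
  2 × C (aromatic): no H
  1 × C: 3 H
  1 × C: 1 H
  Total hydrogens = 20.

20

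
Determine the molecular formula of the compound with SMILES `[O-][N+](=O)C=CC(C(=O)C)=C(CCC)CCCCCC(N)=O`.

Heavy atoms from the SMILES: 15 C, 2 N, 4 O.
Implicit hydrogens by atom environment:
  7 × C: 2 H each → 14
  4 × C: no H
  3 × O: no H
  2 × C: 3 H each → 6
  2 × C: 1 H each → 2
  1 × N: 2 H
  1 × N (charge +1): no H
  1 × O (charge -1): no H
  Total hydrogens = 24.
Molecular formula: C15H24N2O4

C15H24N2O4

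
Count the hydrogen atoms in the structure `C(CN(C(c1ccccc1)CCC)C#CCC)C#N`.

22

Hydrogens are implicit in SMILES; fill each atom to its normal valence:
  5 × C: 2 H each → 10
  5 × C (aromatic): 1 H each → 5
  3 × C: no H
  2 × C: 3 H each → 6
  2 × N: no H
  1 × C: 1 H
  1 × C (aromatic): no H
  Total hydrogens = 22.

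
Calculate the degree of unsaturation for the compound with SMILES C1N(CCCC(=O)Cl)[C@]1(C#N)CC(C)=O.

Molecular formula from the SMILES: C10H13ClN2O2.
DoU = (2C + 2 + N − H − X)/2 = (2·10 + 2 + 2 − 13 − 1)/2 = 10/2 = 5.
(Structurally: 1 ring(s) + 4 π bond(s) = 5.)

5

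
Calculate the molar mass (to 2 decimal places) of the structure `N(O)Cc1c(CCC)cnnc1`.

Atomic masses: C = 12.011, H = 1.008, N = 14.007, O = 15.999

Molecular formula: C8H13N3O.
M = 8×12.011 + 13×1.008 + 3×14.007 + 1×15.999 = 167.21 g/mol.

167.21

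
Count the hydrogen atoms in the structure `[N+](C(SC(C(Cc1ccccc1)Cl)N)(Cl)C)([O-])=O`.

14

Hydrogens are implicit in SMILES; fill each atom to its normal valence:
  5 × C (aromatic): 1 H each → 5
  2 × C: 1 H each → 2
  2 × Cl: no H
  1 × C: 3 H
  1 × C: 2 H
  1 × C: no H
  1 × C (aromatic): no H
  1 × N: 2 H
  1 × N (charge +1): no H
  1 × O: no H
  1 × O (charge -1): no H
  1 × S: no H
  Total hydrogens = 14.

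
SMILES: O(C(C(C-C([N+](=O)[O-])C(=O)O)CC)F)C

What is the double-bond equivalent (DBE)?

Molecular formula from the SMILES: C8H14FNO5.
DoU = (2C + 2 + N − H − X)/2 = (2·8 + 2 + 1 − 14 − 1)/2 = 4/2 = 2.
(Structurally: 0 ring(s) + 2 π bond(s) = 2.)

2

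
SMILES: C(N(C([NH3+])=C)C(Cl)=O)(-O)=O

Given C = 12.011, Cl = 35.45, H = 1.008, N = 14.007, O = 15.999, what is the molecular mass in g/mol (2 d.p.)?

Molecular formula: C4H6ClN2O3+.
M = 4×12.011 + 1×35.45 + 6×1.008 + 2×14.007 + 3×15.999 = 165.55 g/mol.

165.55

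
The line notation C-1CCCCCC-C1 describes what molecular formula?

C8H16

Heavy atoms from the SMILES: 8 C.
Implicit hydrogens by atom environment:
  8 × C: 2 H each → 16
  Total hydrogens = 16.
Molecular formula: C8H16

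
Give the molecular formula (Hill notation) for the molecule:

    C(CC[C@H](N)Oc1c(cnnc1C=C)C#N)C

C12H16N4O

Heavy atoms from the SMILES: 12 C, 4 N, 1 O.
Implicit hydrogens by atom environment:
  4 × C: 2 H each → 8
  3 × C (aromatic): no H
  2 × C: 1 H each → 2
  2 × N (aromatic): no H
  1 × C: 3 H
  1 × C (aromatic): 1 H
  1 × C: no H
  1 × N: 2 H
  1 × N: no H
  1 × O: no H
  Total hydrogens = 16.
Molecular formula: C12H16N4O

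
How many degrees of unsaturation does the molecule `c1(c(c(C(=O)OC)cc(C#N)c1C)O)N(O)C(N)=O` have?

8

Molecular formula from the SMILES: C11H11N3O5.
DoU = (2C + 2 + N − H − X)/2 = (2·11 + 2 + 3 − 11 − 0)/2 = 16/2 = 8.
(Structurally: 1 ring(s) + 7 π bond(s) = 8.)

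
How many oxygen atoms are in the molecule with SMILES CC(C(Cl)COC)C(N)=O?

The symbol for oxygen appears 2 times in the SMILES.

2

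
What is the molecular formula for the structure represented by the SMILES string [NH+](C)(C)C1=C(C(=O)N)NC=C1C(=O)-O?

Heavy atoms from the SMILES: 8 C, 3 N, 3 O.
Implicit hydrogens by atom environment:
  3 × C (aromatic): no H
  2 × C: 3 H each → 6
  2 × C: no H
  2 × O: no H
  1 × C (aromatic): 1 H
  1 × N: 2 H
  1 × N (aromatic): 1 H
  1 × N (charge +1): 1 H
  1 × O: 1 H
  Total hydrogens = 12.
Net charge +1.
Molecular formula: C8H12N3O3+

C8H12N3O3+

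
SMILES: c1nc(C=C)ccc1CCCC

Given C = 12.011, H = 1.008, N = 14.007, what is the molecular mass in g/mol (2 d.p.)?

161.25

Molecular formula: C11H15N.
M = 11×12.011 + 15×1.008 + 1×14.007 = 161.25 g/mol.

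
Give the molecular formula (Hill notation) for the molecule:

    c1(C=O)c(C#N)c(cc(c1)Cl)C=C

Heavy atoms from the SMILES: 10 C, 1 Cl, 1 N, 1 O.
Implicit hydrogens by atom environment:
  4 × C (aromatic): no H
  2 × C (aromatic): 1 H each → 2
  2 × C: 1 H each → 2
  1 × C: 2 H
  1 × C: no H
  1 × Cl: no H
  1 × N: no H
  1 × O: no H
  Total hydrogens = 6.
Molecular formula: C10H6ClNO

C10H6ClNO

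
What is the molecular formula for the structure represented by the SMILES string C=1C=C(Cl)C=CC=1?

Heavy atoms from the SMILES: 6 C, 1 Cl.
Implicit hydrogens by atom environment:
  5 × C (aromatic): 1 H each → 5
  1 × C (aromatic): no H
  1 × Cl: no H
  Total hydrogens = 5.
Molecular formula: C6H5Cl

C6H5Cl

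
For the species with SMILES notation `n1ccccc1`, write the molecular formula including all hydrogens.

Heavy atoms from the SMILES: 5 C, 1 N.
Implicit hydrogens by atom environment:
  5 × C (aromatic): 1 H each → 5
  1 × N (aromatic): no H
  Total hydrogens = 5.
Molecular formula: C5H5N

C5H5N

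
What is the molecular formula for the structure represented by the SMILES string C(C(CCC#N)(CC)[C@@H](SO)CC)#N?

Heavy atoms from the SMILES: 10 C, 2 N, 1 O, 1 S.
Implicit hydrogens by atom environment:
  4 × C: 2 H each → 8
  3 × C: no H
  2 × C: 3 H each → 6
  2 × N: no H
  1 × C: 1 H
  1 × O: 1 H
  1 × S: no H
  Total hydrogens = 16.
Molecular formula: C10H16N2OS

C10H16N2OS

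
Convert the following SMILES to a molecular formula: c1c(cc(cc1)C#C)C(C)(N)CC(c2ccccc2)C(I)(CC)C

C22H26IN

Heavy atoms from the SMILES: 22 C, 1 I, 1 N.
Implicit hydrogens by atom environment:
  9 × C (aromatic): 1 H each → 9
  3 × C: 3 H each → 9
  3 × C: no H
  3 × C (aromatic): no H
  2 × C: 2 H each → 4
  2 × C: 1 H each → 2
  1 × I: no H
  1 × N: 2 H
  Total hydrogens = 26.
Molecular formula: C22H26IN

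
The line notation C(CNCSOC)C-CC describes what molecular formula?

Heavy atoms from the SMILES: 7 C, 1 N, 1 O, 1 S.
Implicit hydrogens by atom environment:
  5 × C: 2 H each → 10
  2 × C: 3 H each → 6
  1 × N: 1 H
  1 × O: no H
  1 × S: no H
  Total hydrogens = 17.
Molecular formula: C7H17NOS

C7H17NOS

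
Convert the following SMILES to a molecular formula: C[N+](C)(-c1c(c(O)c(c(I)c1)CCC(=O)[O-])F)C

C12H15FINO3

Heavy atoms from the SMILES: 12 C, 1 F, 1 I, 1 N, 3 O.
Implicit hydrogens by atom environment:
  5 × C (aromatic): no H
  3 × C: 3 H each → 9
  2 × C: 2 H each → 4
  1 × C (aromatic): 1 H
  1 × C: no H
  1 × F: no H
  1 × I: no H
  1 × N (charge +1): no H
  1 × O: 1 H
  1 × O: no H
  1 × O (charge -1): no H
  Total hydrogens = 15.
Molecular formula: C12H15FINO3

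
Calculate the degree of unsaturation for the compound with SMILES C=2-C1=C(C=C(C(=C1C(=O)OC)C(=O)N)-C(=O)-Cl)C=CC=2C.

10

Molecular formula from the SMILES: C15H12ClNO4.
DoU = (2C + 2 + N − H − X)/2 = (2·15 + 2 + 1 − 12 − 1)/2 = 20/2 = 10.
(Structurally: 2 ring(s) + 8 π bond(s) = 10.)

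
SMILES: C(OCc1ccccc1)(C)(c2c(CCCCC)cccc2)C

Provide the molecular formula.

Heavy atoms from the SMILES: 21 C, 1 O.
Implicit hydrogens by atom environment:
  9 × C (aromatic): 1 H each → 9
  5 × C: 2 H each → 10
  3 × C: 3 H each → 9
  3 × C (aromatic): no H
  1 × C: no H
  1 × O: no H
  Total hydrogens = 28.
Molecular formula: C21H28O

C21H28O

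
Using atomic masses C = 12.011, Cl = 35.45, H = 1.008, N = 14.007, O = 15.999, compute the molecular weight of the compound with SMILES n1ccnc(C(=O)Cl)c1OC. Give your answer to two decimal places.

172.57

Molecular formula: C6H5ClN2O2.
M = 6×12.011 + 1×35.45 + 5×1.008 + 2×14.007 + 2×15.999 = 172.57 g/mol.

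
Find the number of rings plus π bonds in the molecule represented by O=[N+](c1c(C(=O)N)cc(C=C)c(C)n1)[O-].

7

Molecular formula from the SMILES: C9H9N3O3.
DoU = (2C + 2 + N − H − X)/2 = (2·9 + 2 + 3 − 9 − 0)/2 = 14/2 = 7.
(Structurally: 1 ring(s) + 6 π bond(s) = 7.)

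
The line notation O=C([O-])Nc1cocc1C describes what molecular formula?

C6H6NO3-

Heavy atoms from the SMILES: 6 C, 1 N, 3 O.
Implicit hydrogens by atom environment:
  2 × C (aromatic): 1 H each → 2
  2 × C (aromatic): no H
  1 × C: 3 H
  1 × C: no H
  1 × N: 1 H
  1 × O (aromatic): no H
  1 × O: no H
  1 × O (charge -1): no H
  Total hydrogens = 6.
Net charge -1.
Molecular formula: C6H6NO3-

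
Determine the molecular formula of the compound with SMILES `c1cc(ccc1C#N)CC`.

C9H9N

Heavy atoms from the SMILES: 9 C, 1 N.
Implicit hydrogens by atom environment:
  4 × C (aromatic): 1 H each → 4
  2 × C (aromatic): no H
  1 × C: 3 H
  1 × C: 2 H
  1 × C: no H
  1 × N: no H
  Total hydrogens = 9.
Molecular formula: C9H9N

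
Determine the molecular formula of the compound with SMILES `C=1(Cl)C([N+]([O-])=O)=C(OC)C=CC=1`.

C7H6ClNO3

Heavy atoms from the SMILES: 7 C, 1 Cl, 1 N, 3 O.
Implicit hydrogens by atom environment:
  3 × C (aromatic): 1 H each → 3
  3 × C (aromatic): no H
  2 × O: no H
  1 × C: 3 H
  1 × Cl: no H
  1 × N (charge +1): no H
  1 × O (charge -1): no H
  Total hydrogens = 6.
Molecular formula: C7H6ClNO3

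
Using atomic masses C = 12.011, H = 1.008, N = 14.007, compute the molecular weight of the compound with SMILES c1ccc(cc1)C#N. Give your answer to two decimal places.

103.12

Molecular formula: C7H5N.
M = 7×12.011 + 5×1.008 + 1×14.007 = 103.12 g/mol.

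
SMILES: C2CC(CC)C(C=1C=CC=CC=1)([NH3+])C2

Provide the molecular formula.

Heavy atoms from the SMILES: 13 C, 1 N.
Implicit hydrogens by atom environment:
  5 × C (aromatic): 1 H each → 5
  4 × C: 2 H each → 8
  1 × C: 3 H
  1 × C: 1 H
  1 × C: no H
  1 × C (aromatic): no H
  1 × N (charge +1): 3 H
  Total hydrogens = 20.
Net charge +1.
Molecular formula: C13H20N+

C13H20N+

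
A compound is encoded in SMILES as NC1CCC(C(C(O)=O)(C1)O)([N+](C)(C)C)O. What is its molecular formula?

Heavy atoms from the SMILES: 10 C, 2 N, 4 O.
Implicit hydrogens by atom environment:
  3 × C: 3 H each → 9
  3 × C: 2 H each → 6
  3 × C: no H
  3 × O: 1 H each → 3
  1 × C: 1 H
  1 × N: 2 H
  1 × N (charge +1): no H
  1 × O: no H
  Total hydrogens = 21.
Net charge +1.
Molecular formula: C10H21N2O4+

C10H21N2O4+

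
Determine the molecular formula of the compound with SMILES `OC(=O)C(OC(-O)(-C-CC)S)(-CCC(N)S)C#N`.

Heavy atoms from the SMILES: 10 C, 2 N, 4 O, 2 S.
Implicit hydrogens by atom environment:
  4 × C: 2 H each → 8
  4 × C: no H
  2 × O: 1 H each → 2
  2 × O: no H
  2 × S: 1 H each → 2
  1 × C: 3 H
  1 × C: 1 H
  1 × N: 2 H
  1 × N: no H
  Total hydrogens = 18.
Molecular formula: C10H18N2O4S2

C10H18N2O4S2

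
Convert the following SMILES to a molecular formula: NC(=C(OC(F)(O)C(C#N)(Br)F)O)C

Heavy atoms from the SMILES: 1 Br, 6 C, 2 F, 2 N, 3 O.
Implicit hydrogens by atom environment:
  5 × C: no H
  2 × F: no H
  2 × O: 1 H each → 2
  1 × Br: no H
  1 × C: 3 H
  1 × N: 2 H
  1 × N: no H
  1 × O: no H
  Total hydrogens = 7.
Molecular formula: C6H7BrF2N2O3

C6H7BrF2N2O3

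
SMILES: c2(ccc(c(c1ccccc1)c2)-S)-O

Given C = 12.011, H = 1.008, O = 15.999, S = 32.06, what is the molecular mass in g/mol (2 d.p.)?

Molecular formula: C12H10OS.
M = 12×12.011 + 10×1.008 + 1×15.999 + 1×32.06 = 202.27 g/mol.

202.27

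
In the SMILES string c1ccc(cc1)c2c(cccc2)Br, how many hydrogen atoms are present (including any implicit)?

Hydrogens are implicit in SMILES; fill each atom to its normal valence:
  9 × C (aromatic): 1 H each → 9
  3 × C (aromatic): no H
  1 × Br: no H
  Total hydrogens = 9.

9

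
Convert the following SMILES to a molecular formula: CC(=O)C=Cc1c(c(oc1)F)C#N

C9H6FNO2

Heavy atoms from the SMILES: 9 C, 1 F, 1 N, 2 O.
Implicit hydrogens by atom environment:
  3 × C (aromatic): no H
  2 × C: 1 H each → 2
  2 × C: no H
  1 × C: 3 H
  1 × C (aromatic): 1 H
  1 × F: no H
  1 × N: no H
  1 × O (aromatic): no H
  1 × O: no H
  Total hydrogens = 6.
Molecular formula: C9H6FNO2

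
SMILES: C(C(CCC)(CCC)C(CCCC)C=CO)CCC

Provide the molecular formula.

Heavy atoms from the SMILES: 18 C, 1 O.
Implicit hydrogens by atom environment:
  10 × C: 2 H each → 20
  4 × C: 3 H each → 12
  3 × C: 1 H each → 3
  1 × C: no H
  1 × O: 1 H
  Total hydrogens = 36.
Molecular formula: C18H36O

C18H36O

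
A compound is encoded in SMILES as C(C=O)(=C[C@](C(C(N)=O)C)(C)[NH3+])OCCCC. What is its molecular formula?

Heavy atoms from the SMILES: 12 C, 2 N, 3 O.
Implicit hydrogens by atom environment:
  3 × C: 3 H each → 9
  3 × C: 2 H each → 6
  3 × C: 1 H each → 3
  3 × C: no H
  3 × O: no H
  1 × N (charge +1): 3 H
  1 × N: 2 H
  Total hydrogens = 23.
Net charge +1.
Molecular formula: C12H23N2O3+

C12H23N2O3+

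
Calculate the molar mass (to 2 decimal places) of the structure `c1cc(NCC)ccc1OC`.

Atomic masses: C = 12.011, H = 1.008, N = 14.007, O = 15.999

Molecular formula: C9H13NO.
M = 9×12.011 + 13×1.008 + 1×14.007 + 1×15.999 = 151.21 g/mol.

151.21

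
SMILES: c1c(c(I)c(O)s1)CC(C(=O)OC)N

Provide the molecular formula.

C8H10INO3S

Heavy atoms from the SMILES: 8 C, 1 I, 1 N, 3 O, 1 S.
Implicit hydrogens by atom environment:
  3 × C (aromatic): no H
  2 × O: no H
  1 × C: 3 H
  1 × C: 2 H
  1 × C (aromatic): 1 H
  1 × C: 1 H
  1 × C: no H
  1 × I: no H
  1 × N: 2 H
  1 × O: 1 H
  1 × S (aromatic): no H
  Total hydrogens = 10.
Molecular formula: C8H10INO3S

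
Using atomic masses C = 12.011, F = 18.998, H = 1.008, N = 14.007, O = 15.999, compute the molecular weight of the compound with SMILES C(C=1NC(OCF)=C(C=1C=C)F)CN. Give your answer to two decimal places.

202.20

Molecular formula: C9H12F2N2O.
M = 9×12.011 + 2×18.998 + 12×1.008 + 2×14.007 + 1×15.999 = 202.20 g/mol.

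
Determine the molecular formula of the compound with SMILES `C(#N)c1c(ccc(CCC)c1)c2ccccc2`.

C16H15N

Heavy atoms from the SMILES: 16 C, 1 N.
Implicit hydrogens by atom environment:
  8 × C (aromatic): 1 H each → 8
  4 × C (aromatic): no H
  2 × C: 2 H each → 4
  1 × C: 3 H
  1 × C: no H
  1 × N: no H
  Total hydrogens = 15.
Molecular formula: C16H15N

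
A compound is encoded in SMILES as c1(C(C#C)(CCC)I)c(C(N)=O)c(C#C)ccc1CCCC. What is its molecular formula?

C19H22INO

Heavy atoms from the SMILES: 19 C, 1 I, 1 N, 1 O.
Implicit hydrogens by atom environment:
  5 × C: 2 H each → 10
  4 × C (aromatic): no H
  4 × C: no H
  2 × C: 3 H each → 6
  2 × C (aromatic): 1 H each → 2
  2 × C: 1 H each → 2
  1 × I: no H
  1 × N: 2 H
  1 × O: no H
  Total hydrogens = 22.
Molecular formula: C19H22INO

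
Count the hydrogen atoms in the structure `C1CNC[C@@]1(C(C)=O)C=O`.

Hydrogens are implicit in SMILES; fill each atom to its normal valence:
  3 × C: 2 H each → 6
  2 × C: no H
  2 × O: no H
  1 × C: 3 H
  1 × C: 1 H
  1 × N: 1 H
  Total hydrogens = 11.

11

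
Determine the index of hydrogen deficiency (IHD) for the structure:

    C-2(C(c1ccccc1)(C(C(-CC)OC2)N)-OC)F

Molecular formula from the SMILES: C14H20FNO2.
DoU = (2C + 2 + N − H − X)/2 = (2·14 + 2 + 1 − 20 − 1)/2 = 10/2 = 5.
(Structurally: 2 ring(s) + 3 π bond(s) = 5.)

5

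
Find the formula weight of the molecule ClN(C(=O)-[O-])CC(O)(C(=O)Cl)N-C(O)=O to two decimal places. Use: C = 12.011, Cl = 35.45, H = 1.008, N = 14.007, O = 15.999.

260.00

Molecular formula: C5H5Cl2N2O6-.
M = 5×12.011 + 2×35.45 + 5×1.008 + 2×14.007 + 6×15.999 = 260.00 g/mol.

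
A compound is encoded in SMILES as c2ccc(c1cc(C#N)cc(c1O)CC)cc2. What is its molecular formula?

C15H13NO

Heavy atoms from the SMILES: 15 C, 1 N, 1 O.
Implicit hydrogens by atom environment:
  7 × C (aromatic): 1 H each → 7
  5 × C (aromatic): no H
  1 × C: 3 H
  1 × C: 2 H
  1 × C: no H
  1 × N: no H
  1 × O: 1 H
  Total hydrogens = 13.
Molecular formula: C15H13NO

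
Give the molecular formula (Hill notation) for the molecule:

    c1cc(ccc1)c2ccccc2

C12H10

Heavy atoms from the SMILES: 12 C.
Implicit hydrogens by atom environment:
  10 × C (aromatic): 1 H each → 10
  2 × C (aromatic): no H
  Total hydrogens = 10.
Molecular formula: C12H10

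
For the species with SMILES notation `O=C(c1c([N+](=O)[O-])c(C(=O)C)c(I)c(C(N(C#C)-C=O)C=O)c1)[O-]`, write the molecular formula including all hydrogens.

Heavy atoms from the SMILES: 14 C, 1 I, 2 N, 7 O.
Implicit hydrogens by atom environment:
  5 × C (aromatic): no H
  5 × O: no H
  4 × C: 1 H each → 4
  3 × C: no H
  2 × O (charge -1): no H
  1 × C: 3 H
  1 × C (aromatic): 1 H
  1 × I: no H
  1 × N: no H
  1 × N (charge +1): no H
  Total hydrogens = 8.
Net charge -1.
Molecular formula: C14H8IN2O7-

C14H8IN2O7-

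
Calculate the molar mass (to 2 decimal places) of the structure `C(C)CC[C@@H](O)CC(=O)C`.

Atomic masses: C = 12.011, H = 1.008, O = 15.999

144.21

Molecular formula: C8H16O2.
M = 8×12.011 + 16×1.008 + 2×15.999 = 144.21 g/mol.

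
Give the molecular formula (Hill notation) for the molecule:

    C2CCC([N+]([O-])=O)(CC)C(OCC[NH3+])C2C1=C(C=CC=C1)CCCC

Heavy atoms from the SMILES: 20 C, 2 N, 3 O.
Implicit hydrogens by atom environment:
  9 × C: 2 H each → 18
  4 × C (aromatic): 1 H each → 4
  2 × C: 3 H each → 6
  2 × C: 1 H each → 2
  2 × C (aromatic): no H
  2 × O: no H
  1 × C: no H
  1 × N (charge +1): 3 H
  1 × N (charge +1): no H
  1 × O (charge -1): no H
  Total hydrogens = 33.
Net charge +1.
Molecular formula: C20H33N2O3+

C20H33N2O3+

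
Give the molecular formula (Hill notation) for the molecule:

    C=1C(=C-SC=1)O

C4H4OS

Heavy atoms from the SMILES: 4 C, 1 O, 1 S.
Implicit hydrogens by atom environment:
  3 × C (aromatic): 1 H each → 3
  1 × C (aromatic): no H
  1 × O: 1 H
  1 × S (aromatic): no H
  Total hydrogens = 4.
Molecular formula: C4H4OS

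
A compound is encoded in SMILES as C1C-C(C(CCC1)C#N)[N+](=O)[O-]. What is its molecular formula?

C8H12N2O2

Heavy atoms from the SMILES: 8 C, 2 N, 2 O.
Implicit hydrogens by atom environment:
  5 × C: 2 H each → 10
  2 × C: 1 H each → 2
  1 × C: no H
  1 × N (charge +1): no H
  1 × N: no H
  1 × O: no H
  1 × O (charge -1): no H
  Total hydrogens = 12.
Molecular formula: C8H12N2O2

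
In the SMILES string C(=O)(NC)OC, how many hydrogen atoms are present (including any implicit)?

Hydrogens are implicit in SMILES; fill each atom to its normal valence:
  2 × C: 3 H each → 6
  2 × O: no H
  1 × C: no H
  1 × N: 1 H
  Total hydrogens = 7.

7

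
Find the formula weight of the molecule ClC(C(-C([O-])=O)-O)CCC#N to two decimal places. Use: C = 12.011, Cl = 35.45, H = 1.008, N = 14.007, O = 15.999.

Molecular formula: C6H7ClNO3-.
M = 6×12.011 + 1×35.45 + 7×1.008 + 1×14.007 + 3×15.999 = 176.58 g/mol.

176.58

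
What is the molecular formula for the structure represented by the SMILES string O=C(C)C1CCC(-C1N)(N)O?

C7H14N2O2

Heavy atoms from the SMILES: 7 C, 2 N, 2 O.
Implicit hydrogens by atom environment:
  2 × C: 2 H each → 4
  2 × C: 1 H each → 2
  2 × C: no H
  2 × N: 2 H each → 4
  1 × C: 3 H
  1 × O: 1 H
  1 × O: no H
  Total hydrogens = 14.
Molecular formula: C7H14N2O2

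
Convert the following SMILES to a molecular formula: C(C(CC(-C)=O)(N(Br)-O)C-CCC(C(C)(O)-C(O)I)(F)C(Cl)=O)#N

Heavy atoms from the SMILES: 1 Br, 13 C, 1 Cl, 1 F, 1 I, 2 N, 5 O.
Implicit hydrogens by atom environment:
  6 × C: no H
  4 × C: 2 H each → 8
  3 × O: 1 H each → 3
  2 × C: 3 H each → 6
  2 × N: no H
  2 × O: no H
  1 × Br: no H
  1 × C: 1 H
  1 × Cl: no H
  1 × F: no H
  1 × I: no H
  Total hydrogens = 18.
Molecular formula: C13H18BrClFIN2O5

C13H18BrClFIN2O5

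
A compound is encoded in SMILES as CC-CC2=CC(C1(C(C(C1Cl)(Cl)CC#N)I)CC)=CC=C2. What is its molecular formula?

C17H20Cl2IN

Heavy atoms from the SMILES: 17 C, 2 Cl, 1 I, 1 N.
Implicit hydrogens by atom environment:
  4 × C: 2 H each → 8
  4 × C (aromatic): 1 H each → 4
  3 × C: no H
  2 × C: 3 H each → 6
  2 × C: 1 H each → 2
  2 × C (aromatic): no H
  2 × Cl: no H
  1 × I: no H
  1 × N: no H
  Total hydrogens = 20.
Molecular formula: C17H20Cl2IN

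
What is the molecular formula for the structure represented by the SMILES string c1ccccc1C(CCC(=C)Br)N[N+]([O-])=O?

C11H13BrN2O2

Heavy atoms from the SMILES: 1 Br, 11 C, 2 N, 2 O.
Implicit hydrogens by atom environment:
  5 × C (aromatic): 1 H each → 5
  3 × C: 2 H each → 6
  1 × Br: no H
  1 × C: 1 H
  1 × C: no H
  1 × C (aromatic): no H
  1 × N: 1 H
  1 × N (charge +1): no H
  1 × O: no H
  1 × O (charge -1): no H
  Total hydrogens = 13.
Molecular formula: C11H13BrN2O2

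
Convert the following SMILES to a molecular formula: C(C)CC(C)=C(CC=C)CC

C11H20

Heavy atoms from the SMILES: 11 C.
Implicit hydrogens by atom environment:
  5 × C: 2 H each → 10
  3 × C: 3 H each → 9
  2 × C: no H
  1 × C: 1 H
  Total hydrogens = 20.
Molecular formula: C11H20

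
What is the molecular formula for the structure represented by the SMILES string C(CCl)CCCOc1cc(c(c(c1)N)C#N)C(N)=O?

Heavy atoms from the SMILES: 13 C, 1 Cl, 3 N, 2 O.
Implicit hydrogens by atom environment:
  5 × C: 2 H each → 10
  4 × C (aromatic): no H
  2 × C (aromatic): 1 H each → 2
  2 × C: no H
  2 × N: 2 H each → 4
  2 × O: no H
  1 × Cl: no H
  1 × N: no H
  Total hydrogens = 16.
Molecular formula: C13H16ClN3O2

C13H16ClN3O2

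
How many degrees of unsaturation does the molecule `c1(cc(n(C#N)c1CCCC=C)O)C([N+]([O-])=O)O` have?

7

Molecular formula from the SMILES: C11H13N3O4.
DoU = (2C + 2 + N − H − X)/2 = (2·11 + 2 + 3 − 13 − 0)/2 = 14/2 = 7.
(Structurally: 1 ring(s) + 6 π bond(s) = 7.)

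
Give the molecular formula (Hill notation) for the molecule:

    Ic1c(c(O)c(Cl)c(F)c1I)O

Heavy atoms from the SMILES: 6 C, 1 Cl, 1 F, 2 I, 2 O.
Implicit hydrogens by atom environment:
  6 × C (aromatic): no H
  2 × I: no H
  2 × O: 1 H each → 2
  1 × Cl: no H
  1 × F: no H
  Total hydrogens = 2.
Molecular formula: C6H2ClFI2O2

C6H2ClFI2O2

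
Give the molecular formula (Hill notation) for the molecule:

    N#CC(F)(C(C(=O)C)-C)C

Heavy atoms from the SMILES: 7 C, 1 F, 1 N, 1 O.
Implicit hydrogens by atom environment:
  3 × C: 3 H each → 9
  3 × C: no H
  1 × C: 1 H
  1 × F: no H
  1 × N: no H
  1 × O: no H
  Total hydrogens = 10.
Molecular formula: C7H10FNO

C7H10FNO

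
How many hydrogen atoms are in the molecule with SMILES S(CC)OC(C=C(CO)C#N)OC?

Hydrogens are implicit in SMILES; fill each atom to its normal valence:
  2 × C: 3 H each → 6
  2 × C: 2 H each → 4
  2 × C: 1 H each → 2
  2 × C: no H
  2 × O: no H
  1 × N: no H
  1 × O: 1 H
  1 × S: no H
  Total hydrogens = 13.

13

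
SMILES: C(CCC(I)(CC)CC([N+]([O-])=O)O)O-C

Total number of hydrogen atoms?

18

Hydrogens are implicit in SMILES; fill each atom to its normal valence:
  5 × C: 2 H each → 10
  2 × C: 3 H each → 6
  2 × O: no H
  1 × C: 1 H
  1 × C: no H
  1 × I: no H
  1 × N (charge +1): no H
  1 × O: 1 H
  1 × O (charge -1): no H
  Total hydrogens = 18.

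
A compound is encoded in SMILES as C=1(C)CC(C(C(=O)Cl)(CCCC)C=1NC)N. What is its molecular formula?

C12H21ClN2O

Heavy atoms from the SMILES: 12 C, 1 Cl, 2 N, 1 O.
Implicit hydrogens by atom environment:
  4 × C: 2 H each → 8
  4 × C: no H
  3 × C: 3 H each → 9
  1 × C: 1 H
  1 × Cl: no H
  1 × N: 2 H
  1 × N: 1 H
  1 × O: no H
  Total hydrogens = 21.
Molecular formula: C12H21ClN2O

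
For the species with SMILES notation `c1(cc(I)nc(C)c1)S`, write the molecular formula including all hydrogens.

C6H6INS

Heavy atoms from the SMILES: 6 C, 1 I, 1 N, 1 S.
Implicit hydrogens by atom environment:
  3 × C (aromatic): no H
  2 × C (aromatic): 1 H each → 2
  1 × C: 3 H
  1 × I: no H
  1 × N (aromatic): no H
  1 × S: 1 H
  Total hydrogens = 6.
Molecular formula: C6H6INS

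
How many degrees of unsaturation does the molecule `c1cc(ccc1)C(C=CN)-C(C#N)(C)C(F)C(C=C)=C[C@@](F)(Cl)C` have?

9

Molecular formula from the SMILES: C19H21ClF2N2.
DoU = (2C + 2 + N − H − X)/2 = (2·19 + 2 + 2 − 21 − 3)/2 = 18/2 = 9.
(Structurally: 1 ring(s) + 8 π bond(s) = 9.)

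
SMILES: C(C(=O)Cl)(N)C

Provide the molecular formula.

C3H6ClNO

Heavy atoms from the SMILES: 3 C, 1 Cl, 1 N, 1 O.
Implicit hydrogens by atom environment:
  1 × C: 3 H
  1 × C: 1 H
  1 × C: no H
  1 × Cl: no H
  1 × N: 2 H
  1 × O: no H
  Total hydrogens = 6.
Molecular formula: C3H6ClNO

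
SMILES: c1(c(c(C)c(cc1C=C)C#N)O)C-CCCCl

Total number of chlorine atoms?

1

The symbol for chlorine appears 1 time in the SMILES.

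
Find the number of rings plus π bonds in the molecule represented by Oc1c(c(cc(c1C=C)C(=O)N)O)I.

Molecular formula from the SMILES: C9H8INO3.
DoU = (2C + 2 + N − H − X)/2 = (2·9 + 2 + 1 − 8 − 1)/2 = 12/2 = 6.
(Structurally: 1 ring(s) + 5 π bond(s) = 6.)

6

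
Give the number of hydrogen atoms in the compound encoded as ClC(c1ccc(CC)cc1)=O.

Hydrogens are implicit in SMILES; fill each atom to its normal valence:
  4 × C (aromatic): 1 H each → 4
  2 × C (aromatic): no H
  1 × C: 3 H
  1 × C: 2 H
  1 × C: no H
  1 × Cl: no H
  1 × O: no H
  Total hydrogens = 9.

9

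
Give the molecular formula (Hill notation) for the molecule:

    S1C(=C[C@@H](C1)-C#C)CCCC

Heavy atoms from the SMILES: 10 C, 1 S.
Implicit hydrogens by atom environment:
  4 × C: 2 H each → 8
  3 × C: 1 H each → 3
  2 × C: no H
  1 × C: 3 H
  1 × S: no H
  Total hydrogens = 14.
Molecular formula: C10H14S

C10H14S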